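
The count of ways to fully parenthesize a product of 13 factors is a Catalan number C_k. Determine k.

Ways to associate a product of 13 factors correspond to binary trees on 13 leaves, so the count is C_12.

12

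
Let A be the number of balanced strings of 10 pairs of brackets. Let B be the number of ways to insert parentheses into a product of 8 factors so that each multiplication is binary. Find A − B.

16367

With 10 pairs the number of balanced bracket strings is the Catalan number C_10. So A = C_10 = 16796.
Bracketing 8 factors into binary products is counted by C_{8−1} = C_7. So B = C_7 = 429.
A − B = 16796 − 429 = 16367.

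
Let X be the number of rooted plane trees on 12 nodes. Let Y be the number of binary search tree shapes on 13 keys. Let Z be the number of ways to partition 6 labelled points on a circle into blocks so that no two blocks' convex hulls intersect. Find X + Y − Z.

A rooted plane tree on 12 nodes has 11 edges, and such trees are counted by C_11. So X = C_11 = 58786.
There are C_n binary search tree shapes on n keys; with n = 13 that is C_13. So Y = C_13 = 742900.
Non-crossing partitions of an n-element set are counted by C_n; here n = 6. So Z = C_6 = 132.
X + Y − Z = 58786 + 742900 − 132 = 801554.

801554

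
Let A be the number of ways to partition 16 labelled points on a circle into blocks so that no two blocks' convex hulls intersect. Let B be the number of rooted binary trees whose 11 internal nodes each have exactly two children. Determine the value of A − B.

Non-crossing partitions of an n-element set are counted by C_n; here n = 16. So A = C_16 = 35357670.
Full binary trees with n internal nodes are counted by C_n; here n = 11. So B = C_11 = 58786.
A − B = 35357670 − 58786 = 35298884.

35298884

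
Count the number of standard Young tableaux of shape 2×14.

2674440

By the hook-length formula (or a Dyck-path bijection), SYT of shape 2×14 number C_14.
C_14 = 2674440.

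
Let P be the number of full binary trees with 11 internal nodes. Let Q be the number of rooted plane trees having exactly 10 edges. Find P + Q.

75582

The number of full binary trees on 11 internal nodes is the Catalan number C_11. So P = C_11 = 58786.
Rooted ordered trees with n edges are counted by C_n; here n = 10. So Q = C_10 = 16796.
P + Q = 58786 + 16796 = 75582.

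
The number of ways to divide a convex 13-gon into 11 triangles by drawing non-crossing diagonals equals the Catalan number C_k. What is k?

11

The number of triangulations of a 13-gon is the Catalan number C_11 (index = sides − 2).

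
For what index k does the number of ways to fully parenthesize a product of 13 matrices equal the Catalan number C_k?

Bracketing 13 factors into binary products is counted by C_{13−1} = C_12.

12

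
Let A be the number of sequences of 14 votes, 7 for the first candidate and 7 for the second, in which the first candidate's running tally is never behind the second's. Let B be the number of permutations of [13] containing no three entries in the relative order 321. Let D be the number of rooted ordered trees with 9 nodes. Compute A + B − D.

Ballot sequences with n votes each where one side never trails are Dyck words, counted by C_n; here n = 7. So A = C_7 = 429.
Permutations of [n] avoiding any single length-3 pattern are counted by C_n; here n = 13. So B = C_13 = 742900.
A rooted plane tree on 9 nodes has 8 edges, and such trees are counted by C_8. So D = C_8 = 1430.
A + B − D = 429 + 742900 − 1430 = 741899.

741899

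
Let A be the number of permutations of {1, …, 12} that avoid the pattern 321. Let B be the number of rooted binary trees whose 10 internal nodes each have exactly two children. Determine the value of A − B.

191216

For any fixed pattern of length 3, the pattern-avoiding permutations of [12] number C_12. So A = C_12 = 208012.
Full binary trees with n internal nodes are counted by C_n; here n = 10. So B = C_10 = 16796.
A − B = 208012 − 16796 = 191216.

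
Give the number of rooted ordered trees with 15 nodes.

2674440

A rooted plane tree on 15 nodes has 14 edges, and such trees are counted by C_14.
C_14 = 2674440.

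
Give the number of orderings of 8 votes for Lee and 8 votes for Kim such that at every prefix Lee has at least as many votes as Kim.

1430

Ballot sequences with n votes each where one side never trails are Dyck words, counted by C_n; here n = 8.
C_8 = C(16,8)/9 = 12870/9 = 1430.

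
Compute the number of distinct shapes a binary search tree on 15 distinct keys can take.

There are C_n binary search tree shapes on n keys; with n = 15 that is C_15.
C_15 = C(30,15)/16 = 155117520/16 = 9694845.

9694845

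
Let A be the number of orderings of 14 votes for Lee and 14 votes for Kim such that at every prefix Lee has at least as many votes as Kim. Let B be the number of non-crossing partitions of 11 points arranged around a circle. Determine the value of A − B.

2615654

Reading a vote for the leader as '(' and for the other as ')' turns such a sequence into a balanced string of 14 pairs, so the count is C_14. So A = C_14 = 2674440.
The non-crossing partitions of [11] form a lattice of size C_11. So B = C_11 = 58786.
A − B = 2674440 − 58786 = 2615654.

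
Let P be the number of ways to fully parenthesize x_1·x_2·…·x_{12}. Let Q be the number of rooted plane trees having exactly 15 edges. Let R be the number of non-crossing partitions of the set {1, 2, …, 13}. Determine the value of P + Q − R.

Parenthesizations of m factors correspond to full binary trees with m leaves, counted by C_{m−1}; m = 12 gives C_11. So P = C_11 = 58786.
A rooted plane tree with 15 edges has 16 nodes, and the count is C_15. So Q = C_15 = 9694845.
The non-crossing partitions of [13] form a lattice of size C_13. So R = C_13 = 742900.
P + Q − R = 58786 + 9694845 − 742900 = 9010731.

9010731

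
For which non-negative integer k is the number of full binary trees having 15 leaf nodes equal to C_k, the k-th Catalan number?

Full binary trees with 15 leaves have 15−1 = 14 internal nodes, so there are C_14 of them.

14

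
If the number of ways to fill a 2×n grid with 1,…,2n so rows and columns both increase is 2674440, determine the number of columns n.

14

Standard Young tableaux of shape 2×n are counted by C_n; 2674440 = C_14.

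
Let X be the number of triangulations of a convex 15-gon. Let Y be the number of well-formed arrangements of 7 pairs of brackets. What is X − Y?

A convex 15-gon is triangulated into 13 triangles, and the number of such triangulations is the Catalan number C_{15−2} = C_13. So X = C_13 = 742900.
With 7 pairs the number of balanced bracket strings is the Catalan number C_7. So Y = C_7 = 429.
X − Y = 742900 − 429 = 742471.

742471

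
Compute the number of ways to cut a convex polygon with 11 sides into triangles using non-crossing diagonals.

4862

The number of triangulations of an 11-gon is the Catalan number C_9 (index = sides − 2).
C_9 = 4862.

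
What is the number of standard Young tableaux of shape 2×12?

208012

By the hook-length formula (or a Dyck-path bijection), SYT of shape 2×12 number C_12.
C_12 = C(24,12)/13 = 2704156/13 = 208012.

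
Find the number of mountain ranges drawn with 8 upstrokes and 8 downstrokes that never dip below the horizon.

1430

A Dyck path with 8 up-steps and 8 down-steps has semilength 8, so there are C_8 of them.
C_8 = C(16,8)/9 = 12870/9 = 1430.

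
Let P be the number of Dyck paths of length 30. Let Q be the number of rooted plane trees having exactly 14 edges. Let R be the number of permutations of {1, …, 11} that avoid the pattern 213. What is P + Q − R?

12310499

Paths of 15 up- and 15 down-steps that never dip below the axis are Dyck paths; their count is C_15. So P = C_15 = 9694845.
Rooted ordered trees with n edges are counted by C_n; here n = 14. So Q = C_14 = 2674440.
Permutations of [n] avoiding any single length-3 pattern are counted by C_n; here n = 11. So R = C_11 = 58786.
P + Q − R = 9694845 + 2674440 − 58786 = 12310499.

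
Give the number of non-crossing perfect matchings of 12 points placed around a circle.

132

Pairing 12 circle points by 6 non-crossing chords gives C_6 matchings.
C_6 = C(12,6)/7 = 924/7 = 132.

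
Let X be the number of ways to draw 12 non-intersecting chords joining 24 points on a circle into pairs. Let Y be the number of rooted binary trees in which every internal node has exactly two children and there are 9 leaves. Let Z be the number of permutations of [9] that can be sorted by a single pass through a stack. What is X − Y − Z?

201720

Pairing 24 circle points by 12 non-crossing chords gives C_12 matchings. So X = C_12 = 208012.
A full binary tree with L leaves has L−1 internal nodes and is counted by C_{L−1}; L = 9 gives C_8. So Y = C_8 = 1430.
Stack-sortable permutations are exactly the 231-avoiding ones, counted by C_n; here n = 9. So Z = C_9 = 4862.
X − Y − Z = 208012 − 1430 − 4862 = 201720.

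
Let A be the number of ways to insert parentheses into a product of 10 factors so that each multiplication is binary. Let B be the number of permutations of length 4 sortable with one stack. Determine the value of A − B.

4848

Parenthesizations of m factors correspond to full binary trees with m leaves, counted by C_{m−1}; m = 10 gives C_9. So A = C_9 = 4862.
Stack-sortable permutations are exactly the 231-avoiding ones, counted by C_n; here n = 4. So B = C_4 = 14.
A − B = 4862 − 14 = 4848.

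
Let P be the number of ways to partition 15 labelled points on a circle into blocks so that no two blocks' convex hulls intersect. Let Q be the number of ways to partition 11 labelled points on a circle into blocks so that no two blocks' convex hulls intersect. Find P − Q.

The non-crossing partitions of [15] form a lattice of size C_15. So P = C_15 = 9694845.
Non-crossing partitions of an n-element set are counted by C_n; here n = 11. So Q = C_11 = 58786.
P − Q = 9694845 − 58786 = 9636059.

9636059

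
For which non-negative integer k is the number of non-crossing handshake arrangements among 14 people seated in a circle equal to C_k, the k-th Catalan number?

With 14 = 2·7 people, non-crossing handshake pairings are non-crossing perfect matchings on a circle, counted by C_7.

7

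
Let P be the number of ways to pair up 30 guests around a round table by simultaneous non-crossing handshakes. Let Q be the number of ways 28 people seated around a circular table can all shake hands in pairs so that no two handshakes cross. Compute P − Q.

7020405

Non-crossing handshake pairings of 2n people are counted by C_n; 30 people gives n = 15. So P = C_15 = 9694845.
Non-crossing handshake pairings of 2n people are counted by C_n; 28 people gives n = 14. So Q = C_14 = 2674440.
P − Q = 9694845 − 2674440 = 7020405.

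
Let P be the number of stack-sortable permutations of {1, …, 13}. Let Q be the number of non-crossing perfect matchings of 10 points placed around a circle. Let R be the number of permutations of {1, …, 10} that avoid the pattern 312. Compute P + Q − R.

726146

By Knuth's characterisation, the stack-sortable permutations of length 13 are the 231-avoiders, numbering C_13. So P = C_13 = 742900.
Non-crossing perfect matchings of 2n points on a circle are counted by C_n; with 10 points, n = 5. So Q = C_5 = 42.
For any fixed pattern of length 3, the pattern-avoiding permutations of [10] number C_10. So R = C_10 = 16796.
P + Q − R = 742900 + 42 − 16796 = 726146.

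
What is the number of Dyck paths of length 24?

208012

A Dyck path with 12 up-steps and 12 down-steps has semilength 12, so there are C_12 of them.
C_12 = C_11 · 2(2·11+1)/(11+2) = 58786 · 46/13 = 208012.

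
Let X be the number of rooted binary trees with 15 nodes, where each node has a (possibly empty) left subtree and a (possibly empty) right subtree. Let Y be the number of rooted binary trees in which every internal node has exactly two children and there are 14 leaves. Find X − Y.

There are C_n binary search tree shapes on n keys; with n = 15 that is C_15. So X = C_15 = 9694845.
A full binary tree with L leaves has L−1 internal nodes and is counted by C_{L−1}; L = 14 gives C_13. So Y = C_13 = 742900.
X − Y = 9694845 − 742900 = 8951945.

8951945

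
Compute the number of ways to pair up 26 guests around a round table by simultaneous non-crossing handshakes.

Non-crossing handshake pairings of 2n people are counted by C_n; 26 people gives n = 13.
C_13 = 742900.

742900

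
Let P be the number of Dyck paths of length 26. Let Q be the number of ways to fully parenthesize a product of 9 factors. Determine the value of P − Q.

Paths of 13 up- and 13 down-steps that never dip below the axis are Dyck paths; their count is C_13. So P = C_13 = 742900.
Parenthesizations of m factors correspond to full binary trees with m leaves, counted by C_{m−1}; m = 9 gives C_8. So Q = C_8 = 1430.
P − Q = 742900 − 1430 = 741470.

741470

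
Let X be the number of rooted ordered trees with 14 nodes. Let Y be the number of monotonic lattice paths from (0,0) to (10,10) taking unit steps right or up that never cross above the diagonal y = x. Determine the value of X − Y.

726104

A rooted plane tree on 14 nodes has 13 edges, and such trees are counted by C_13. So X = C_13 = 742900.
Sub-diagonal monotone paths from (0,0) to (10,10) biject with Dyck paths of semilength 10, giving C_10. So Y = C_10 = 16796.
X − Y = 742900 − 16796 = 726104.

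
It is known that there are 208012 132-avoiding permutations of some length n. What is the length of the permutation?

Permutations of [n] avoiding a fixed length-3 pattern are counted by C_n; 208012 = C_12.

12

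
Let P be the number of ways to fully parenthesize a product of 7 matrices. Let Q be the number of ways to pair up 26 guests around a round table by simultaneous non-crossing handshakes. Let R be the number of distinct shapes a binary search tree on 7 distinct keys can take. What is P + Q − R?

742603

Parenthesizations of m factors correspond to full binary trees with m leaves, counted by C_{m−1}; m = 7 gives C_6. So P = C_6 = 132.
Non-crossing handshake pairings of 2n people are counted by C_n; 26 people gives n = 13. So Q = C_13 = 742900.
There are C_n binary search tree shapes on n keys; with n = 7 that is C_7. So R = C_7 = 429.
P + Q − R = 132 + 742900 − 429 = 742603.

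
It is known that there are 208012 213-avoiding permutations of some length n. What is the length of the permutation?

12

Permutations of [n] avoiding a fixed length-3 pattern are counted by C_n. Since C_12 = 208012, the index is 12.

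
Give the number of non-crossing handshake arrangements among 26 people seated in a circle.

Non-crossing handshake pairings of 2n people are counted by C_n; 26 people gives n = 13.
C_13 = C_12 · 2(2·12+1)/(12+2) = 208012 · 50/14 = 742900.

742900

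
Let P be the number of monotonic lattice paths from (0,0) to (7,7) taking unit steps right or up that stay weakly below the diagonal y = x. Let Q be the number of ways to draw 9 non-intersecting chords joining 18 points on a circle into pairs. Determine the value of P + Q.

Monotone paths in an n×n grid that stay weakly below the diagonal are counted by C_n; here n = 7. So P = C_7 = 429.
Non-crossing perfect matchings of 2n points on a circle are counted by C_n; with 18 points, n = 9. So Q = C_9 = 4862.
P + Q = 429 + 4862 = 5291.

5291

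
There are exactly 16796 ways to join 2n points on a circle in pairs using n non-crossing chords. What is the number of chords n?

10

Non-crossing pairings of 2n points on a circle are counted by C_n, and C_10 = 16796.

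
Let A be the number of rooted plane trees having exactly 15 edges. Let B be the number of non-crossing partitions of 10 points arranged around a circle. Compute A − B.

A rooted plane tree with 15 edges has 16 nodes, and the count is C_15. So A = C_15 = 9694845.
Non-crossing partitions of an n-element set are counted by C_n; here n = 10. So B = C_10 = 16796.
A − B = 9694845 − 16796 = 9678049.

9678049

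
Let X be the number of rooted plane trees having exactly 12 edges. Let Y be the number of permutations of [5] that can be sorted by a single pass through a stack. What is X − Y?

207970

Rooted ordered trees with n edges are counted by C_n; here n = 12. So X = C_12 = 208012.
Stack-sortable permutations are exactly the 231-avoiding ones, counted by C_n; here n = 5. So Y = C_5 = 42.
X − Y = 208012 − 42 = 207970.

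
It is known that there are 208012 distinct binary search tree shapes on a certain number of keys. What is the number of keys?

Binary search tree shapes on n keys are counted by C_n. The Catalan number equal to 208012 is C_12.

12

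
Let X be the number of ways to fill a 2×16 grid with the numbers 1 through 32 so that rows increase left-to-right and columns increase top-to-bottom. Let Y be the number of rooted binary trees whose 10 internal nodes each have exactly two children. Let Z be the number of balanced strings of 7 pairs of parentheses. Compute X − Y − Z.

Standard Young tableaux of shape 2×n are counted by C_n; here n = 16. So X = C_16 = 35357670.
Full binary trees with n internal nodes are counted by C_n; here n = 10. So Y = C_10 = 16796.
Balanced strings of n pairs of brackets are counted by C_n; here n = 7. So Z = C_7 = 429.
X − Y − Z = 35357670 − 16796 − 429 = 35340445.

35340445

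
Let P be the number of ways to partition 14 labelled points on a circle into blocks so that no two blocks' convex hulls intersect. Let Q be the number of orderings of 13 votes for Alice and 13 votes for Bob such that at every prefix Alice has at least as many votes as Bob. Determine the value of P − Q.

The non-crossing partitions of [14] form a lattice of size C_14. So P = C_14 = 2674440.
Ballot sequences with n votes each where one side never trails are Dyck words, counted by C_n; here n = 13. So Q = C_13 = 742900.
P − Q = 2674440 − 742900 = 1931540.

1931540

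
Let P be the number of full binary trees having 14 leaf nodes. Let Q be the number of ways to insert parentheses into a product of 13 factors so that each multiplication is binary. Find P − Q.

534888

A full binary tree with L leaves has L−1 internal nodes and is counted by C_{L−1}; L = 14 gives C_13. So P = C_13 = 742900.
Ways to associate a product of 13 factors correspond to binary trees on 13 leaves, so the count is C_12. So Q = C_12 = 208012.
P − Q = 742900 − 208012 = 534888.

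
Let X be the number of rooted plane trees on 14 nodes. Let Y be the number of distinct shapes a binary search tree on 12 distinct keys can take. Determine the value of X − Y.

534888

A rooted plane tree on 14 nodes has 13 edges, and such trees are counted by C_13. So X = C_13 = 742900.
There are C_n binary search tree shapes on n keys; with n = 12 that is C_12. So Y = C_12 = 208012.
X − Y = 742900 − 208012 = 534888.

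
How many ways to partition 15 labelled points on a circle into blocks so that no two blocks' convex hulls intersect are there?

9694845

The non-crossing partitions of [15] form a lattice of size C_15.
C_15 = C(30,15)/16 = 155117520/16 = 9694845.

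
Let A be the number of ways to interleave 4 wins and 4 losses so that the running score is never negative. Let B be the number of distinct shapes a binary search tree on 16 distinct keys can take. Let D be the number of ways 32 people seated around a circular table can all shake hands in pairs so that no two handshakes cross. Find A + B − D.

14

Ballot sequences with n votes each where one side never trails are Dyck words, counted by C_n; here n = 4. So A = C_4 = 14.
There are C_n binary search tree shapes on n keys; with n = 16 that is C_16. So B = C_16 = 35357670.
Non-crossing handshake pairings of 2n people are counted by C_n; 32 people gives n = 16. So D = C_16 = 35357670.
A + B − D = 14 + 35357670 − 35357670 = 14.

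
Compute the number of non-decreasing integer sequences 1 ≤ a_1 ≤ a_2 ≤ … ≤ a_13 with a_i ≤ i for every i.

742900

Weakly increasing sequences with a_i ≤ i biject with Dyck paths of semilength 13, so there are C_13.
C_13 = 742900.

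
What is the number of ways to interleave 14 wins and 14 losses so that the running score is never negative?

Reading a vote for the leader as '(' and for the other as ')' turns such a sequence into a balanced string of 14 pairs, so the count is C_14.
C_14 = C(28,14)/15 = 40116600/15 = 2674440.

2674440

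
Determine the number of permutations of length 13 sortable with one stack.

742900

By Knuth's characterisation, the stack-sortable permutations of length 13 are the 231-avoiders, numbering C_13.
C_13 = C(26,13)/14 = 10400600/14 = 742900.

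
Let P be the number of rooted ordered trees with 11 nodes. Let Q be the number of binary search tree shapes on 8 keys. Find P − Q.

A rooted plane tree on 11 nodes has 10 edges, and such trees are counted by C_10. So P = C_10 = 16796.
Binary trees (left/right distinguished) on n nodes are counted by C_n; here n = 8. So Q = C_8 = 1430.
P − Q = 16796 − 1430 = 15366.

15366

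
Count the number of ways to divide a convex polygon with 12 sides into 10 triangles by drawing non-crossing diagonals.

Triangulations of a convex m-gon are counted by C_{m−2}; with m = 12 this is C_10.
C_10 = C(20,10)/11 = 184756/11 = 16796.

16796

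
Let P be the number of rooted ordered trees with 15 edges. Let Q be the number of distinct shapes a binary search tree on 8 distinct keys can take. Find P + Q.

9696275

A rooted plane tree with 15 edges has 16 nodes, and the count is C_15. So P = C_15 = 9694845.
Rooted binary trees with 8 nodes (each child slot possibly empty) number C_8. So Q = C_8 = 1430.
P + Q = 9694845 + 1430 = 9696275.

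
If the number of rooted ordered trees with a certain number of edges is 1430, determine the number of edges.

8

Rooted ordered trees with n edges are counted by C_n, and C_8 = 1430.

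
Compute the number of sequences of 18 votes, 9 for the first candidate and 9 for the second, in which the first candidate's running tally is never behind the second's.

4862

Ballot sequences with n votes each where one side never trails are Dyck words, counted by C_n; here n = 9.
C_9 = 4862.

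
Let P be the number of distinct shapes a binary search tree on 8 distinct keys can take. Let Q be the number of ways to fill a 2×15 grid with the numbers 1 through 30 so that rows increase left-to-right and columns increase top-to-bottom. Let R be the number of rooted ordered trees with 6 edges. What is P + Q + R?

Rooted binary trees with 8 nodes (each child slot possibly empty) number C_8. So P = C_8 = 1430.
By the hook-length formula (or a Dyck-path bijection), SYT of shape 2×15 number C_15. So Q = C_15 = 9694845.
Rooted ordered trees with n edges are counted by C_n; here n = 6. So R = C_6 = 132.
P + Q + R = 1430 + 9694845 + 132 = 9696407.

9696407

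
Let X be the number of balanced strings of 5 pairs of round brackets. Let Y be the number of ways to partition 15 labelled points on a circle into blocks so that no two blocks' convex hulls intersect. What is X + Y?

9694887

With 5 pairs the number of balanced bracket strings is the Catalan number C_5. So X = C_5 = 42.
Non-crossing partitions of an n-element set are counted by C_n; here n = 15. So Y = C_15 = 9694845.
X + Y = 42 + 9694845 = 9694887.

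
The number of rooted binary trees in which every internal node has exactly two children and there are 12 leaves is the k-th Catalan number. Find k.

11

Full binary trees with 12 leaves have 12−1 = 11 internal nodes, so there are C_11 of them.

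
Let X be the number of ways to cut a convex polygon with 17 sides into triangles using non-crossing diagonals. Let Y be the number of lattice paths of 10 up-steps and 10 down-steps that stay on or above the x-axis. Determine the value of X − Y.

Triangulations of a convex m-gon are counted by C_{m−2}; with m = 17 this is C_15. So X = C_15 = 9694845.
Dyck paths of semilength n (length 2n) are counted by C_n; here n = 10. So Y = C_10 = 16796.
X − Y = 9694845 − 16796 = 9678049.

9678049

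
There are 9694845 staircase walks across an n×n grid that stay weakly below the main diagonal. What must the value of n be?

Such diagonal-avoiding paths in an n×n grid are counted by C_n. The Catalan number equal to 9694845 is C_15.

15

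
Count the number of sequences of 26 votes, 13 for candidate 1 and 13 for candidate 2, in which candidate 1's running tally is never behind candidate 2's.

Reading a vote for the leader as '(' and for the other as ')' turns such a sequence into a balanced string of 13 pairs, so the count is C_13.
C_13 = C(26,13)/14 = 10400600/14 = 742900.

742900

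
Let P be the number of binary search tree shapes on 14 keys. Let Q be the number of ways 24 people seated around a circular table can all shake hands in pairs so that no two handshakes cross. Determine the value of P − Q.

Binary trees (left/right distinguished) on n nodes are counted by C_n; here n = 14. So P = C_14 = 2674440.
With 24 = 2·12 people, non-crossing handshake pairings are non-crossing perfect matchings on a circle, counted by C_12. So Q = C_12 = 208012.
P − Q = 2674440 − 208012 = 2466428.

2466428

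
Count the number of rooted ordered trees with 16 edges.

35357670

A rooted plane tree with 16 edges has 17 nodes, and the count is C_16.
C_16 = C(32,16)/17 = 601080390/17 = 35357670.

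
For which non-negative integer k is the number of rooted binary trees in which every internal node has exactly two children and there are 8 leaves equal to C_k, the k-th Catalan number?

7

Full binary trees with 8 leaves have 8−1 = 7 internal nodes, so there are C_7 of them.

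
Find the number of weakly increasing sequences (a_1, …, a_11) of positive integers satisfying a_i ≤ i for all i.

58786

Such sub-staircase sequences of length n are counted by C_n; here n = 11.
C_11 = C(22,11)/12 = 705432/12 = 58786.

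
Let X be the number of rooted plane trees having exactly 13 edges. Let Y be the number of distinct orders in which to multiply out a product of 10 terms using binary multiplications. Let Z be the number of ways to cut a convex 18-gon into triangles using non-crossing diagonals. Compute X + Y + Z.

A rooted plane tree with 13 edges has 14 nodes, and the count is C_13. So X = C_13 = 742900.
Bracketing 10 factors into binary products is counted by C_{10−1} = C_9. So Y = C_9 = 4862.
A convex 18-gon is triangulated into 16 triangles, and the number of such triangulations is the Catalan number C_{18−2} = C_16. So Z = C_16 = 35357670.
X + Y + Z = 742900 + 4862 + 35357670 = 36105432.

36105432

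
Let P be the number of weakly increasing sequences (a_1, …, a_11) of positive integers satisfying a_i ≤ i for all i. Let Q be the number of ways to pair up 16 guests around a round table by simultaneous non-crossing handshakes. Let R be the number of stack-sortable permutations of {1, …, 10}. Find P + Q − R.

43420

Such sub-staircase sequences of length n are counted by C_n; here n = 11. So P = C_11 = 58786.
With 16 = 2·8 people, non-crossing handshake pairings are non-crossing perfect matchings on a circle, counted by C_8. So Q = C_8 = 1430.
Stack-sortable permutations are exactly the 231-avoiding ones, counted by C_n; here n = 10. So R = C_10 = 16796.
P + Q − R = 58786 + 1430 − 16796 = 43420.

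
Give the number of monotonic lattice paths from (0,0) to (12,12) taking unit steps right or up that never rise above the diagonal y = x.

208012

Monotone paths in an n×n grid that stay weakly below the diagonal are counted by C_n; here n = 12.
C_12 = C(24,12)/13 = 2704156/13 = 208012.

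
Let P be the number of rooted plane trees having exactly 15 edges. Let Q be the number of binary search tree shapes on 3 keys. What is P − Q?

Rooted ordered trees with n edges are counted by C_n; here n = 15. So P = C_15 = 9694845.
Binary trees (left/right distinguished) on n nodes are counted by C_n; here n = 3. So Q = C_3 = 5.
P − Q = 9694845 − 5 = 9694840.

9694840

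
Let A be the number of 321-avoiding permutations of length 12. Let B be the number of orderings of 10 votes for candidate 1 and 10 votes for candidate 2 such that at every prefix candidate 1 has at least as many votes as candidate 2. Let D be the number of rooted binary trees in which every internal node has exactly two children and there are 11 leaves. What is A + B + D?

241604

For any fixed pattern of length 3, the pattern-avoiding permutations of [12] number C_12. So A = C_12 = 208012.
Reading a vote for the leader as '(' and for the other as ')' turns such a sequence into a balanced string of 10 pairs, so the count is C_10. So B = C_10 = 16796.
A full binary tree with L leaves has L−1 internal nodes and is counted by C_{L−1}; L = 11 gives C_10. So D = C_10 = 16796.
A + B + D = 208012 + 16796 + 16796 = 241604.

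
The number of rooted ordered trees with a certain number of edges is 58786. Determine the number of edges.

Rooted ordered trees with n edges are counted by C_n. The Catalan number equal to 58786 is C_11.

11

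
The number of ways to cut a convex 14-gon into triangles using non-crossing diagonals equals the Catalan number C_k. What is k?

A convex 14-gon is triangulated into 12 triangles, and the number of such triangulations is the Catalan number C_{14−2} = C_12.

12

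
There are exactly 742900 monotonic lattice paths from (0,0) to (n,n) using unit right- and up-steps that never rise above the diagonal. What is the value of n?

Such diagonal-avoiding paths in an n×n grid are counted by C_n. The Catalan number equal to 742900 is C_13.

13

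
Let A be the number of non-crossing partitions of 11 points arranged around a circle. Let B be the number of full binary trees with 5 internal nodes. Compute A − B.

58744

The non-crossing partitions of [11] form a lattice of size C_11. So A = C_11 = 58786.
Full binary trees with n internal nodes are counted by C_n; here n = 5. So B = C_5 = 42.
A − B = 58786 − 42 = 58744.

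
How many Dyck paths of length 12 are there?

A Dyck path with 6 up-steps and 6 down-steps has semilength 6, so there are C_6 of them.
C_6 = C(12,6)/7 = 924/7 = 132.

132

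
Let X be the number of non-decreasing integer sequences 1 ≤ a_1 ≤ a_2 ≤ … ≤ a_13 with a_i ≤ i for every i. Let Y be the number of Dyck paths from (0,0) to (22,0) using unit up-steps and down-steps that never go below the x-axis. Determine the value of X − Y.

Weakly increasing sequences with a_i ≤ i biject with Dyck paths of semilength 13, so there are C_13. So X = C_13 = 742900.
A Dyck path with 11 up-steps and 11 down-steps has semilength 11, so there are C_11 of them. So Y = C_11 = 58786.
X − Y = 742900 − 58786 = 684114.

684114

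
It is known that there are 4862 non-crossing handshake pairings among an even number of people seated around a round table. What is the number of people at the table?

18

Non-crossing handshake pairings of 2n people are counted by C_n, and C_9 = 4862.
So n = 9, and there are 2n = 18 people.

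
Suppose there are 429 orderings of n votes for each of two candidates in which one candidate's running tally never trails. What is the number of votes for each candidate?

Such ballot sequences with n votes each are counted by C_n. Since C_7 = 429, the index is 7.

7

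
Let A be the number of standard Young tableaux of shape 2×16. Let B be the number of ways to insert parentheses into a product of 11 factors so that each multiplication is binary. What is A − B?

35340874

Standard Young tableaux of shape 2×n are counted by C_n; here n = 16. So A = C_16 = 35357670.
Bracketing 11 factors into binary products is counted by C_{11−1} = C_10. So B = C_10 = 16796.
A − B = 35357670 − 16796 = 35340874.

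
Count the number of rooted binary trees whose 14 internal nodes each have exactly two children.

2674440

The number of full binary trees on 14 internal nodes is the Catalan number C_14.
C_14 = 2674440.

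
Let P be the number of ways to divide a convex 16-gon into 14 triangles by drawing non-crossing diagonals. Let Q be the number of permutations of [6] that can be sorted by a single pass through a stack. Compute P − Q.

2674308

Triangulations of a convex m-gon are counted by C_{m−2}; with m = 16 this is C_14. So P = C_14 = 2674440.
By Knuth's characterisation, the stack-sortable permutations of length 6 are the 231-avoiders, numbering C_6. So Q = C_6 = 132.
P − Q = 2674440 − 132 = 2674308.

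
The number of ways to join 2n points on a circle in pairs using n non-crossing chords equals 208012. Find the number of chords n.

Non-crossing pairings of 2n points on a circle are counted by C_n; 208012 = C_12.

12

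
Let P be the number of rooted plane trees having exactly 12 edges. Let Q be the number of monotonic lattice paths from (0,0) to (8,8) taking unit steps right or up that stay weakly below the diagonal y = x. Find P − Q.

206582

Rooted ordered trees with n edges are counted by C_n; here n = 12. So P = C_12 = 208012.
Sub-diagonal monotone paths from (0,0) to (8,8) biject with Dyck paths of semilength 8, giving C_8. So Q = C_8 = 1430.
P − Q = 208012 − 1430 = 206582.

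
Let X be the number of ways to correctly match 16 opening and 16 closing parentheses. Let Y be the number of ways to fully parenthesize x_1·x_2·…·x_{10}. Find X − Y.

35352808

Balanced strings of n pairs of brackets are counted by C_n; here n = 16. So X = C_16 = 35357670.
Ways to associate a product of 10 factors correspond to binary trees on 10 leaves, so the count is C_9. So Y = C_9 = 4862.
X − Y = 35357670 − 4862 = 35352808.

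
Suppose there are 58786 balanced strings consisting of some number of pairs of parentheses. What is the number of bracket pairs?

Balanced strings of n bracket-pairs are counted by C_n. Since C_11 = 58786, the index is 11.

11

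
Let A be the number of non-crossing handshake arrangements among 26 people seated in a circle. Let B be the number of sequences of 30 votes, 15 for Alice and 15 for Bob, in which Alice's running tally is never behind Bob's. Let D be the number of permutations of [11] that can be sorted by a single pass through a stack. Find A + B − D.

With 26 = 2·13 people, non-crossing handshake pairings are non-crossing perfect matchings on a circle, counted by C_13. So A = C_13 = 742900.
Reading a vote for the leader as '(' and for the other as ')' turns such a sequence into a balanced string of 15 pairs, so the count is C_15. So B = C_15 = 9694845.
By Knuth's characterisation, the stack-sortable permutations of length 11 are the 231-avoiders, numbering C_11. So D = C_11 = 58786.
A + B − D = 742900 + 9694845 − 58786 = 10378959.

10378959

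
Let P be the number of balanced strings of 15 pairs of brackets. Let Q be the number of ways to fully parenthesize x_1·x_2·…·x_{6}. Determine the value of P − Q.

9694803

A balanced arrangement of 15 bracket pairs is a Dyck word of semilength 15, so the count is C_15. So P = C_15 = 9694845.
Ways to associate a product of 6 factors correspond to binary trees on 6 leaves, so the count is C_5. So Q = C_5 = 42.
P − Q = 9694845 − 42 = 9694803.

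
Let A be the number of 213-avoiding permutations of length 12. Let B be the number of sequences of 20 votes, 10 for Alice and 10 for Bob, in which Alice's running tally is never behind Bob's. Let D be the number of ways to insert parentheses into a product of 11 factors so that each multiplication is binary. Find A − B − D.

174420

For any fixed pattern of length 3, the pattern-avoiding permutations of [12] number C_12. So A = C_12 = 208012.
Ballot sequences with n votes each where one side never trails are Dyck words, counted by C_n; here n = 10. So B = C_10 = 16796.
Parenthesizations of m factors correspond to full binary trees with m leaves, counted by C_{m−1}; m = 11 gives C_10. So D = C_10 = 16796.
A − B − D = 208012 − 16796 − 16796 = 174420.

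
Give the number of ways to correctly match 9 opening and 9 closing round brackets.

4862

Balanced strings of n pairs of brackets are counted by C_n; here n = 9.
C_9 = C(18,9)/10 = 48620/10 = 4862.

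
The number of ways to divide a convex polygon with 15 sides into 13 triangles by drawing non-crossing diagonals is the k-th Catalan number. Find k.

13

A convex 15-gon is triangulated into 13 triangles, and the number of such triangulations is the Catalan number C_{15−2} = C_13.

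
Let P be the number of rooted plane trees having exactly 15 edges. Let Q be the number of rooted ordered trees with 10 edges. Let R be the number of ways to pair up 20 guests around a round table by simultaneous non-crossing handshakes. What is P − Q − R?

Rooted ordered trees with n edges are counted by C_n; here n = 15. So P = C_15 = 9694845.
Rooted ordered trees with n edges are counted by C_n; here n = 10. So Q = C_10 = 16796.
With 20 = 2·10 people, non-crossing handshake pairings are non-crossing perfect matchings on a circle, counted by C_10. So R = C_10 = 16796.
P − Q − R = 9694845 − 16796 − 16796 = 9661253.

9661253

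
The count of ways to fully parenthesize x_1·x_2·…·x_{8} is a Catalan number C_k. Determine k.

7

Ways to associate a product of 8 factors correspond to binary trees on 8 leaves, so the count is C_7.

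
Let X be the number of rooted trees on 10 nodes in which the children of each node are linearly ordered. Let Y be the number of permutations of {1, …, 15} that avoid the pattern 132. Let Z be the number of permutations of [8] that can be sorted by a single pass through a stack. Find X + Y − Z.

A rooted plane tree on 10 nodes has 9 edges, and such trees are counted by C_9. So X = C_9 = 4862.
For any fixed pattern of length 3, the pattern-avoiding permutations of [15] number C_15. So Y = C_15 = 9694845.
Stack-sortable permutations are exactly the 231-avoiding ones, counted by C_n; here n = 8. So Z = C_8 = 1430.
X + Y − Z = 4862 + 9694845 − 1430 = 9698277.

9698277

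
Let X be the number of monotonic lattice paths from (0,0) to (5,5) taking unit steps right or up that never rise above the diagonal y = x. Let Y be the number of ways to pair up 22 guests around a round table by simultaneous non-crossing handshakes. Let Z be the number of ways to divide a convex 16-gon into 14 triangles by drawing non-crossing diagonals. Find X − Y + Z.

2615696

Monotone paths in an n×n grid that stay weakly below the diagonal are counted by C_n; here n = 5. So X = C_5 = 42.
With 22 = 2·11 people, non-crossing handshake pairings are non-crossing perfect matchings on a circle, counted by C_11. So Y = C_11 = 58786.
A convex 16-gon is triangulated into 14 triangles, and the number of such triangulations is the Catalan number C_{16−2} = C_14. So Z = C_14 = 2674440.
X − Y + Z = 42 − 58786 + 2674440 = 2615696.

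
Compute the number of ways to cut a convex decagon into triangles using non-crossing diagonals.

Triangulations of a convex m-gon are counted by C_{m−2}; with m = 10 this is C_8.
C_8 = C_7 · 2(2·7+1)/(7+2) = 429 · 30/9 = 1430.

1430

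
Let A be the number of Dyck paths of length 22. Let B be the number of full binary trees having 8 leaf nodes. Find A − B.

58357

A Dyck path with 11 up-steps and 11 down-steps has semilength 11, so there are C_11 of them. So A = C_11 = 58786.
A full binary tree with L leaves has L−1 internal nodes and is counted by C_{L−1}; L = 8 gives C_7. So B = C_7 = 429.
A − B = 58786 − 429 = 58357.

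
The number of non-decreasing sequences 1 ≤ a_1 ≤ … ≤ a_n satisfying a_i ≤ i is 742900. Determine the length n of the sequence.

Such sub-staircase sequences of length n are counted by C_n. Since C_13 = 742900, the index is 13.

13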